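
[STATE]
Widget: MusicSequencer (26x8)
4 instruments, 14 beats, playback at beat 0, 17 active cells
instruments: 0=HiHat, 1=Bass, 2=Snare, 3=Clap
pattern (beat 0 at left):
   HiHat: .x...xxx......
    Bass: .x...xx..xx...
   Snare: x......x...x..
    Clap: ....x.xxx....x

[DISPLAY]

      ▼1234567890123      
 HiHat·█···███······      
  Bass·█···██··██···      
 Snare█······█···█··      
  Clap····█·███····█      
                          
                          
                          


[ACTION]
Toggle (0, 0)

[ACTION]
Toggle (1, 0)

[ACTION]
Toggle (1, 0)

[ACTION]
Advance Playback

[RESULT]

      0▼234567890123      
 HiHat██···███······      
  Bass·█···██··██···      
 Snare█······█···█··      
  Clap····█·███····█      
                          
                          
                          


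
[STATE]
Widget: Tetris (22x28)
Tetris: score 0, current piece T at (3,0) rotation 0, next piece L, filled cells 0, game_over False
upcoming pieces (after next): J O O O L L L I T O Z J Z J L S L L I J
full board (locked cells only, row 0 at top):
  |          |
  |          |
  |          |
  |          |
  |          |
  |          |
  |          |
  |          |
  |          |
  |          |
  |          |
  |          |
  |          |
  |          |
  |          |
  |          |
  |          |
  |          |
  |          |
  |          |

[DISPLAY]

    ▒     │Next:      
   ▒▒▒    │  ▒        
          │▒▒▒        
          │           
          │           
          │           
          │Score:     
          │0          
          │           
          │           
          │           
          │           
          │           
          │           
          │           
          │           
          │           
          │           
          │           
          │           
          │           
          │           
          │           
          │           
          │           
          │           
          │           
          │           


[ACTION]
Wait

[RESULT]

          │Next:      
    ▒     │  ▒        
   ▒▒▒    │▒▒▒        
          │           
          │           
          │           
          │Score:     
          │0          
          │           
          │           
          │           
          │           
          │           
          │           
          │           
          │           
          │           
          │           
          │           
          │           
          │           
          │           
          │           
          │           
          │           
          │           
          │           
          │           


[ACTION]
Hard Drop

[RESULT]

     ▒    │Next:      
   ▒▒▒    │█          
          │███        
          │           
          │           
          │           
          │Score:     
          │0          
          │           
          │           
          │           
          │           
          │           
          │           
          │           
          │           
          │           
          │           
    ▒     │           
   ▒▒▒    │           
          │           
          │           
          │           
          │           
          │           
          │           
          │           
          │           


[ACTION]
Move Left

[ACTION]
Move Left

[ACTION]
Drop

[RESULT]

          │Next:      
   ▒      │█          
 ▒▒▒      │███        
          │           
          │           
          │           
          │Score:     
          │0          
          │           
          │           
          │           
          │           
          │           
          │           
          │           
          │           
          │           
          │           
    ▒     │           
   ▒▒▒    │           
          │           
          │           
          │           
          │           
          │           
          │           
          │           
          │           


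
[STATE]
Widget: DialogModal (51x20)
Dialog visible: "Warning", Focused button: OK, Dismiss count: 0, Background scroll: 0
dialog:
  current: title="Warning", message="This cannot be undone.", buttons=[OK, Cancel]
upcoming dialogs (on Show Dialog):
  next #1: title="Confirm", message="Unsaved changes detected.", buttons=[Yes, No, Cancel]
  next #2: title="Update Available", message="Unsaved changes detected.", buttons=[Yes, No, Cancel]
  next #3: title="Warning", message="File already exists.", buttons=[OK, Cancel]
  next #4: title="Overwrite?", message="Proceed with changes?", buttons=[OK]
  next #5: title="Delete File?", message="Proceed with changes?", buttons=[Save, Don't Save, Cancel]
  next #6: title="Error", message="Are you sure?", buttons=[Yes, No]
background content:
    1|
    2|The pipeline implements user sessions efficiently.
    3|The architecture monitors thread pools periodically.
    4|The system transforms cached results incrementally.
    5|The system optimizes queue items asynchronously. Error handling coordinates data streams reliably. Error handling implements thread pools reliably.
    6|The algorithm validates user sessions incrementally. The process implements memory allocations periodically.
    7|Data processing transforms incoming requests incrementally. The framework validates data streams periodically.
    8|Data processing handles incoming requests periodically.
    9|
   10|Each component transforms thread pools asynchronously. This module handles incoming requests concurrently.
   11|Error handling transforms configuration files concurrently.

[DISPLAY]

                                                   
The pipeline implements user sessions efficiently. 
The architecture monitors thread pools periodically
The system transforms cached results incrementally.
The system optimizes queue items asynchronously. Er
The algorithm validates user sessions incrementally
Data processing transforms incoming requests increm
Data process┌────────────────────────┐sts periodica
            │        Warning         │             
Each compone│ This cannot be undone. │ asynchronous
Error handli│     [OK]  Cancel       │n files concu
            └────────────────────────┘             
                                                   
                                                   
                                                   
                                                   
                                                   
                                                   
                                                   
                                                   


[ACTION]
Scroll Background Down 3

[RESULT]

The system transforms cached results incrementally.
The system optimizes queue items asynchronously. Er
The algorithm validates user sessions incrementally
Data processing transforms incoming requests increm
Data processing handles incoming requests periodica
                                                   
Each component transforms thread pools asynchronous
Error handli┌────────────────────────┐n files concu
            │        Warning         │             
            │ This cannot be undone. │             
            │     [OK]  Cancel       │             
            └────────────────────────┘             
                                                   
                                                   
                                                   
                                                   
                                                   
                                                   
                                                   
                                                   


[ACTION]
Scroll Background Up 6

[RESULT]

                                                   
The pipeline implements user sessions efficiently. 
The architecture monitors thread pools periodically
The system transforms cached results incrementally.
The system optimizes queue items asynchronously. Er
The algorithm validates user sessions incrementally
Data processing transforms incoming requests increm
Data process┌────────────────────────┐sts periodica
            │        Warning         │             
Each compone│ This cannot be undone. │ asynchronous
Error handli│     [OK]  Cancel       │n files concu
            └────────────────────────┘             
                                                   
                                                   
                                                   
                                                   
                                                   
                                                   
                                                   
                                                   


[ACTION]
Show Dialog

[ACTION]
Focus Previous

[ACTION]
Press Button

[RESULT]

                                                   
The pipeline implements user sessions efficiently. 
The architecture monitors thread pools periodically
The system transforms cached results incrementally.
The system optimizes queue items asynchronously. Er
The algorithm validates user sessions incrementally
Data processing transforms incoming requests increm
Data processing handles incoming requests periodica
                                                   
Each component transforms thread pools asynchronous
Error handling transforms configuration files concu
                                                   
                                                   
                                                   
                                                   
                                                   
                                                   
                                                   
                                                   
                                                   


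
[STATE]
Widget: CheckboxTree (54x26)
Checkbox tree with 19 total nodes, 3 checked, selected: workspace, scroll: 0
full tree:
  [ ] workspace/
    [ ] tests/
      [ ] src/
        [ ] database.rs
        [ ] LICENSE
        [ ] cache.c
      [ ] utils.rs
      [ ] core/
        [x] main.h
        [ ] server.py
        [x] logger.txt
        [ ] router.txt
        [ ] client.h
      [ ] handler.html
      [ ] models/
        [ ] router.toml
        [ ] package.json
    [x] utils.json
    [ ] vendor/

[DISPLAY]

>[-] workspace/                                       
   [-] tests/                                         
     [ ] src/                                         
       [ ] database.rs                                
       [ ] LICENSE                                    
       [ ] cache.c                                    
     [ ] utils.rs                                     
     [-] core/                                        
       [x] main.h                                     
       [ ] server.py                                  
       [x] logger.txt                                 
       [ ] router.txt                                 
       [ ] client.h                                   
     [ ] handler.html                                 
     [ ] models/                                      
       [ ] router.toml                                
       [ ] package.json                               
   [x] utils.json                                     
   [ ] vendor/                                        
                                                      
                                                      
                                                      
                                                      
                                                      
                                                      
                                                      


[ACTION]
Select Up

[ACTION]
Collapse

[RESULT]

>[-] workspace/                                       
                                                      
                                                      
                                                      
                                                      
                                                      
                                                      
                                                      
                                                      
                                                      
                                                      
                                                      
                                                      
                                                      
                                                      
                                                      
                                                      
                                                      
                                                      
                                                      
                                                      
                                                      
                                                      
                                                      
                                                      
                                                      


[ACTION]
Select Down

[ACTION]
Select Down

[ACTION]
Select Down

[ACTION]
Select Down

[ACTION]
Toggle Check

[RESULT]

>[x] workspace/                                       
                                                      
                                                      
                                                      
                                                      
                                                      
                                                      
                                                      
                                                      
                                                      
                                                      
                                                      
                                                      
                                                      
                                                      
                                                      
                                                      
                                                      
                                                      
                                                      
                                                      
                                                      
                                                      
                                                      
                                                      
                                                      


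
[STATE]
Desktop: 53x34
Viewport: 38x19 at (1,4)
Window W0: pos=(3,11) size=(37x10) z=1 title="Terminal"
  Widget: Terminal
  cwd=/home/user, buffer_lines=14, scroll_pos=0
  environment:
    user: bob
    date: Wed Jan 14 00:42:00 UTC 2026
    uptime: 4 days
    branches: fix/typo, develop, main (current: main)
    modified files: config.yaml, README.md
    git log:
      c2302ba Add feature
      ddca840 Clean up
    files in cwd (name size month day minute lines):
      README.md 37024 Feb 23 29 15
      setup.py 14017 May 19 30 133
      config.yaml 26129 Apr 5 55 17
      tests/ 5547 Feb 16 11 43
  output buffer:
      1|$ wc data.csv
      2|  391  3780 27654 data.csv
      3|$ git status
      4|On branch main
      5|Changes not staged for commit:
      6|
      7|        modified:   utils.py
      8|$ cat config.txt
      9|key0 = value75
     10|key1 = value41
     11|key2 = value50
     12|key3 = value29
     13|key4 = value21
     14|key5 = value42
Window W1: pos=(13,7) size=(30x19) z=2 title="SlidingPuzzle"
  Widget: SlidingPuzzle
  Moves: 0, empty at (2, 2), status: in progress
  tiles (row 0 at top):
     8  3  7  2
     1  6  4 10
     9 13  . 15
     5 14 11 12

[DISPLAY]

                                      
                                      
                                      
            ┏━━━━━━━━━━━━━━━━━━━━━━━━━
            ┃ SlidingPuzzle           
            ┠─────────────────────────
            ┃┌────┬────┬────┬────┐    
  ┏━━━━━━━━━┃│  8 │  3 │  7 │  2 │    
  ┃ Terminal┃├────┼────┼────┼────┤    
  ┠─────────┃│  1 │  6 │  4 │ 10 │    
  ┃$ wc data┃├────┼────┼────┼────┤    
  ┃  391  37┃│  9 │ 13 │    │ 15 │    
  ┃$ git sta┃├────┼────┼────┼────┤    
  ┃On branch┃│  5 │ 14 │ 11 │ 12 │    
  ┃Changes n┃└────┴────┴────┴────┘    
  ┃         ┃Moves: 0                 
  ┗━━━━━━━━━┃                         
            ┃                         
            ┃                         


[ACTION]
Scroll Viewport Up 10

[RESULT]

                                      
                                      
                                      
                                      
                                      
                                      
                                      
            ┏━━━━━━━━━━━━━━━━━━━━━━━━━
            ┃ SlidingPuzzle           
            ┠─────────────────────────
            ┃┌────┬────┬────┬────┐    
  ┏━━━━━━━━━┃│  8 │  3 │  7 │  2 │    
  ┃ Terminal┃├────┼────┼────┼────┤    
  ┠─────────┃│  1 │  6 │  4 │ 10 │    
  ┃$ wc data┃├────┼────┼────┼────┤    
  ┃  391  37┃│  9 │ 13 │    │ 15 │    
  ┃$ git sta┃├────┼────┼────┼────┤    
  ┃On branch┃│  5 │ 14 │ 11 │ 12 │    
  ┃Changes n┃└────┴────┴────┴────┘    


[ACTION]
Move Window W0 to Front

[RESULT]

                                      
                                      
                                      
                                      
                                      
                                      
                                      
            ┏━━━━━━━━━━━━━━━━━━━━━━━━━
            ┃ SlidingPuzzle           
            ┠─────────────────────────
            ┃┌────┬────┬────┬────┐    
  ┏━━━━━━━━━━━━━━━━━━━━━━━━━━━━━━━━━━━
  ┃ Terminal                          
  ┠───────────────────────────────────
  ┃$ wc data.csv                      
  ┃  391  3780 27654 data.csv         
  ┃$ git status                       
  ┃On branch main                     
  ┃Changes not staged for commit:     


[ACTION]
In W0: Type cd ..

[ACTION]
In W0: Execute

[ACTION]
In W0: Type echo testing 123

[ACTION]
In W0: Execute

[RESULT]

                                      
                                      
                                      
                                      
                                      
                                      
                                      
            ┏━━━━━━━━━━━━━━━━━━━━━━━━━
            ┃ SlidingPuzzle           
            ┠─────────────────────────
            ┃┌────┬────┬────┬────┐    
  ┏━━━━━━━━━━━━━━━━━━━━━━━━━━━━━━━━━━━
  ┃ Terminal                          
  ┠───────────────────────────────────
  ┃key5 = value42                     
  ┃$ cd ..                            
  ┃                                   
  ┃$ echo testing 123                 
  ┃testing 123                        


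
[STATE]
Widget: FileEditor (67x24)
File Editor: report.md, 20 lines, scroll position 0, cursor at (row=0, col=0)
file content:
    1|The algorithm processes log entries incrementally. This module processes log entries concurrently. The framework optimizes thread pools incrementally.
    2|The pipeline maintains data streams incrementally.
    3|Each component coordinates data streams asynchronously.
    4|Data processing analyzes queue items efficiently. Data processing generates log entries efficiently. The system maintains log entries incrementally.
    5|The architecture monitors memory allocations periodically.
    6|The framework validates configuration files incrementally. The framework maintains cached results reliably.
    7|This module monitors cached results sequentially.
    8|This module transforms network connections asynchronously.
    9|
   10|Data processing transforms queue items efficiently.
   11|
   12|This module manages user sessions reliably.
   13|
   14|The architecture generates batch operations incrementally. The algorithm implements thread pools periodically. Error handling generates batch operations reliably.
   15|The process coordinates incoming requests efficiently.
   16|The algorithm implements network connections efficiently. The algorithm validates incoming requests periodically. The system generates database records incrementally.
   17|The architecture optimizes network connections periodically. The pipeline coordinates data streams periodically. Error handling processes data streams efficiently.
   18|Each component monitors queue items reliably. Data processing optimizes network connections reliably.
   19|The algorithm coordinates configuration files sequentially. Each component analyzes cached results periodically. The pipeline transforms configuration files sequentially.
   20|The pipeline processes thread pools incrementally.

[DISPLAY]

█he algorithm processes log entries incrementally. This module pro▲
The pipeline maintains data streams incrementally.                █
Each component coordinates data streams asynchronously.           ░
Data processing analyzes queue items efficiently. Data processing ░
The architecture monitors memory allocations periodically.        ░
The framework validates configuration files incrementally. The fra░
This module monitors cached results sequentially.                 ░
This module transforms network connections asynchronously.        ░
                                                                  ░
Data processing transforms queue items efficiently.               ░
                                                                  ░
This module manages user sessions reliably.                       ░
                                                                  ░
The architecture generates batch operations incrementally. The alg░
The process coordinates incoming requests efficiently.            ░
The algorithm implements network connections efficiently. The algo░
The architecture optimizes network connections periodically. The p░
Each component monitors queue items reliably. Data processing opti░
The algorithm coordinates configuration files sequentially. Each c░
The pipeline processes thread pools incrementally.                ░
                                                                  ░
                                                                  ░
                                                                  ░
                                                                  ▼


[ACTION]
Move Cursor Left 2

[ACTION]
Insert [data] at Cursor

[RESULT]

data█he algorithm processes log entries incrementally. This module▲
The pipeline maintains data streams incrementally.                █
Each component coordinates data streams asynchronously.           ░
Data processing analyzes queue items efficiently. Data processing ░
The architecture monitors memory allocations periodically.        ░
The framework validates configuration files incrementally. The fra░
This module monitors cached results sequentially.                 ░
This module transforms network connections asynchronously.        ░
                                                                  ░
Data processing transforms queue items efficiently.               ░
                                                                  ░
This module manages user sessions reliably.                       ░
                                                                  ░
The architecture generates batch operations incrementally. The alg░
The process coordinates incoming requests efficiently.            ░
The algorithm implements network connections efficiently. The algo░
The architecture optimizes network connections periodically. The p░
Each component monitors queue items reliably. Data processing opti░
The algorithm coordinates configuration files sequentially. Each c░
The pipeline processes thread pools incrementally.                ░
                                                                  ░
                                                                  ░
                                                                  ░
                                                                  ▼


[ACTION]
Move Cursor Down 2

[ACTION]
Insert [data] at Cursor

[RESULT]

dataThe algorithm processes log entries incrementally. This module▲
The pipeline maintains data streams incrementally.                █
Eachdata█component coordinates data streams asynchronously.       ░
Data processing analyzes queue items efficiently. Data processing ░
The architecture monitors memory allocations periodically.        ░
The framework validates configuration files incrementally. The fra░
This module monitors cached results sequentially.                 ░
This module transforms network connections asynchronously.        ░
                                                                  ░
Data processing transforms queue items efficiently.               ░
                                                                  ░
This module manages user sessions reliably.                       ░
                                                                  ░
The architecture generates batch operations incrementally. The alg░
The process coordinates incoming requests efficiently.            ░
The algorithm implements network connections efficiently. The algo░
The architecture optimizes network connections periodically. The p░
Each component monitors queue items reliably. Data processing opti░
The algorithm coordinates configuration files sequentially. Each c░
The pipeline processes thread pools incrementally.                ░
                                                                  ░
                                                                  ░
                                                                  ░
                                                                  ▼


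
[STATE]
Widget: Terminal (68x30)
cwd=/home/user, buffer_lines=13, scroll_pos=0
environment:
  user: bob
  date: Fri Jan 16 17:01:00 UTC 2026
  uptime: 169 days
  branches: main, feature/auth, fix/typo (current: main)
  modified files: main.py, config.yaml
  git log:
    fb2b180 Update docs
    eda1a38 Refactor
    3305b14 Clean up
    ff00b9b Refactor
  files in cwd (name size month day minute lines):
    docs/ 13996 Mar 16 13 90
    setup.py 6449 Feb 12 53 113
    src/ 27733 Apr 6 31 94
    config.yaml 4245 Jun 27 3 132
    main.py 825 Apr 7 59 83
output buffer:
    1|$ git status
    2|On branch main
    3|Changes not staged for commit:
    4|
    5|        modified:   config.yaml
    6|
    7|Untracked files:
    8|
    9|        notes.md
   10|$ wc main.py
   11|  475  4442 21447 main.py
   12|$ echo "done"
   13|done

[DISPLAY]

$ git status                                                        
On branch main                                                      
Changes not staged for commit:                                      
                                                                    
        modified:   config.yaml                                     
                                                                    
Untracked files:                                                    
                                                                    
        notes.md                                                    
$ wc main.py                                                        
  475  4442 21447 main.py                                           
$ echo "done"                                                       
done                                                                
$ █                                                                 
                                                                    
                                                                    
                                                                    
                                                                    
                                                                    
                                                                    
                                                                    
                                                                    
                                                                    
                                                                    
                                                                    
                                                                    
                                                                    
                                                                    
                                                                    
                                                                    


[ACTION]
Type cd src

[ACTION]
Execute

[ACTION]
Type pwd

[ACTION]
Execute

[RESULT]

$ git status                                                        
On branch main                                                      
Changes not staged for commit:                                      
                                                                    
        modified:   config.yaml                                     
                                                                    
Untracked files:                                                    
                                                                    
        notes.md                                                    
$ wc main.py                                                        
  475  4442 21447 main.py                                           
$ echo "done"                                                       
done                                                                
$ cd src                                                            
                                                                    
$ pwd                                                               
/home/user/src                                                      
$ █                                                                 
                                                                    
                                                                    
                                                                    
                                                                    
                                                                    
                                                                    
                                                                    
                                                                    
                                                                    
                                                                    
                                                                    
                                                                    


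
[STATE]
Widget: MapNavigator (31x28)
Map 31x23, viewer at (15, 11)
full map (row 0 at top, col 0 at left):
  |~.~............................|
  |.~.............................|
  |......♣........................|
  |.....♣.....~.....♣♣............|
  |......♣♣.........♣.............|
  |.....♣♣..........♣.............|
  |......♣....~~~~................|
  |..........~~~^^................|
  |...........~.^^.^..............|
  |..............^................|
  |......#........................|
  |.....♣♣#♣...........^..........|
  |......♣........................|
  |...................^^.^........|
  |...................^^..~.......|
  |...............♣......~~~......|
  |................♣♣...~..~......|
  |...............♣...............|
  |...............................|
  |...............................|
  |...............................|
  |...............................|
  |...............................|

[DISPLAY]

                               
                               
                               
~.~............................
.~.............................
......♣........................
.....♣.....~.....♣♣............
......♣♣.........♣.............
.....♣♣..........♣.............
......♣....~~~~................
..........~~~^^................
...........~.^^.^..............
..............^................
......#........................
.....♣♣#♣......@....^..........
......♣........................
...................^^.^........
...................^^..~.......
...............♣......~~~......
................♣♣...~..~......
...............♣...............
...............................
...............................
...............................
...............................
...............................
                               
                               


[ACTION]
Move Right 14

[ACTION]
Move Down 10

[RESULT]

^................              
^.^..............              
^................              
.................              
......^..........              
.................              
.....^^.^........              
.....^^..~.......              
.♣......~~~......              
..♣♣...~..~......              
.♣...............              
.................              
.................              
.................              
...............@.              
.................              
                               
                               
                               
                               
                               
                               
                               
                               
                               
                               
                               
                               


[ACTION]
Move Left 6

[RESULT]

..~~~^^................        
...~.^^.^..............        
......^................        
.......................        
♣...........^..........        
.......................        
...........^^.^........        
...........^^..~.......        
.......♣......~~~......        
........♣♣...~..~......        
.......♣...............        
.......................        
.......................        
.......................        
...............@.......        
.......................        
                               
                               
                               
                               
                               
                               
                               
                               
                               
                               
                               
                               


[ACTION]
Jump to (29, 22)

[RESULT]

^.^..............              
^................              
.................              
......^..........              
.................              
.....^^.^........              
.....^^..~.......              
.♣......~~~......              
..♣♣...~..~......              
.♣...............              
.................              
.................              
.................              
.................              
...............@.              
                               
                               
                               
                               
                               
                               
                               
                               
                               
                               
                               
                               
                               


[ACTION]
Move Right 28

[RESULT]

.^..............               
................               
................               
.....^..........               
................               
....^^.^........               
....^^..~.......               
♣......~~~......               
.♣♣...~..~......               
♣...............               
................               
................               
................               
................               
...............@               
                               
                               
                               
                               
                               
                               
                               
                               
                               
                               
                               
                               
                               


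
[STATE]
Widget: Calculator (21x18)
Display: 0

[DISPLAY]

                    0
┌───┬───┬───┬───┐    
│ 7 │ 8 │ 9 │ ÷ │    
├───┼───┼───┼───┤    
│ 4 │ 5 │ 6 │ × │    
├───┼───┼───┼───┤    
│ 1 │ 2 │ 3 │ - │    
├───┼───┼───┼───┤    
│ 0 │ . │ = │ + │    
├───┼───┼───┼───┤    
│ C │ MC│ MR│ M+│    
└───┴───┴───┴───┘    
                     
                     
                     
                     
                     
                     


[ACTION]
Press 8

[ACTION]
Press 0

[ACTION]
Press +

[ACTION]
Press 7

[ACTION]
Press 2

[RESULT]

                   72
┌───┬───┬───┬───┐    
│ 7 │ 8 │ 9 │ ÷ │    
├───┼───┼───┼───┤    
│ 4 │ 5 │ 6 │ × │    
├───┼───┼───┼───┤    
│ 1 │ 2 │ 3 │ - │    
├───┼───┼───┼───┤    
│ 0 │ . │ = │ + │    
├───┼───┼───┼───┤    
│ C │ MC│ MR│ M+│    
└───┴───┴───┴───┘    
                     
                     
                     
                     
                     
                     
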